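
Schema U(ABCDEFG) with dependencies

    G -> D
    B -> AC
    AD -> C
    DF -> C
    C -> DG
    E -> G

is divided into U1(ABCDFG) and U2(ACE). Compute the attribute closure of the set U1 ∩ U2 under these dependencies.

U1 ∩ U2 = {AC}.
C → DG applies, adding DG
Closure: {ACDG}.

ACDG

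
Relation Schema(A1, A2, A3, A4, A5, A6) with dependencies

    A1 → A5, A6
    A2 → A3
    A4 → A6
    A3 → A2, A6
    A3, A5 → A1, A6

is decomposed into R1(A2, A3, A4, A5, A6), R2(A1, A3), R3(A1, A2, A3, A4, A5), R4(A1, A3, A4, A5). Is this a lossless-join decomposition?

Chase test. Columns are A1, A2, A3, A4, A5, A6; row i has aⱼ where attribute j ∈ Ri, else bᵢⱼ.
Initial tableau (one row per fragment):
  row 1: b11 a2 a3 a4 a5 a6
  row 2: a1 b22 a3 b24 b25 b26
  row 3: a1 a2 a3 a4 a5 b36
  row 4: a1 b42 a3 a4 a5 b46
Rows 2 and 3 agree on A1; apply A1→A5, A6 and equate their A5, A6 entries.
Rows 2 and 4 agree on A1; apply A1→A5, A6 and equate their A5, A6 entries.
Rows 1 and 3 agree on A4; apply A4→A6 and equate their A6 entries.
Rows 1 and 2 agree on A3; apply A3→A2, A6 and equate their A2, A6 entries.
Rows 1 and 4 agree on A3; apply A3→A2, A6 and equate their A2, A6 entries.
Rows 1 and 2 agree on A3, A5; apply A3, A5→A1, A6 and equate their A1, A6 entries.
Row 1 is now all distinguished symbols — the join is lossless.

Yes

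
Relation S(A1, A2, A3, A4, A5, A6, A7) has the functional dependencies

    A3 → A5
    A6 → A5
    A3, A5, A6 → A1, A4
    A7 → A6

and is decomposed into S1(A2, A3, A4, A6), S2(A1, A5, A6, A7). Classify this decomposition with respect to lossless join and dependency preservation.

lossy and not dependency-preserving

Lossless test: (A6)⁺ = {A5, A6}, which is a superkey of neither fragment — lossy.
Dependency preservation: the restricted closure of {A3} across the fragments never reaches {A5}, so A3 → A5 cannot be enforced without a join — not preserved.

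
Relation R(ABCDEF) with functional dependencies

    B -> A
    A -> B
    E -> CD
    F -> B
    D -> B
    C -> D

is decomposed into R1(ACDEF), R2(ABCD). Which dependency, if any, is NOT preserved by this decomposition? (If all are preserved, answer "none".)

none

B → A lies within R2.
A → B lies within R2.
E → CD lies within R1.
F → B: restricted closure across fragments reaches B.
D → B lies within R2.
C → D lies within R1.
Every dependency is enforceable on the fragments, so the decomposition is dependency-preserving.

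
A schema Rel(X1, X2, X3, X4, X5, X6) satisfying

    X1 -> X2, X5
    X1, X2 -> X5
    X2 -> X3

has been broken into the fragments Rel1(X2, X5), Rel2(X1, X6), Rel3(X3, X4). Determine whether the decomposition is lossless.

Chase test. Columns are X1, X2, X3, X4, X5, X6; row i has aⱼ where attribute j ∈ Reli, else bᵢⱼ.
Initial tableau (one row per fragment):
  row 1: b11 a2 b13 b14 a5 b16
  row 2: a1 b22 b23 b24 b25 a6
  row 3: b31 b32 a3 a4 b35 b36
No row becomes fully distinguished — the join is lossy.

No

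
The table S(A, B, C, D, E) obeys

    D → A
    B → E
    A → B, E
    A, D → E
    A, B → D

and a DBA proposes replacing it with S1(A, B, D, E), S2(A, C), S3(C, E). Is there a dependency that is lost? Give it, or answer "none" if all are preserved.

D → A lies within S1.
B → E lies within S1.
A → B, E lies within S1.
A, D → E lies within S1.
A, B → D lies within S1.
Every dependency is enforceable on the fragments, so the decomposition is dependency-preserving.

none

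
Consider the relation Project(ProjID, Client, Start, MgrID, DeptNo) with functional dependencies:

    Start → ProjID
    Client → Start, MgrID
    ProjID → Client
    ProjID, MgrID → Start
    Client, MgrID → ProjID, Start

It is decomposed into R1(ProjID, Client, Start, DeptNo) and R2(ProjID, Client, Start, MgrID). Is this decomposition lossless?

Common attributes: R1 ∩ R2 = {ProjID, Client, Start}.
Closure of {ProjID, Client, Start}: Client → Start, MgrID applies, adding MgrID. So (ProjID, Client, Start)⁺ = {ProjID, Client, Start, MgrID}.
This closure contains every attribute of R2, so R1 ∩ R2 → R2. The join is lossless.

Yes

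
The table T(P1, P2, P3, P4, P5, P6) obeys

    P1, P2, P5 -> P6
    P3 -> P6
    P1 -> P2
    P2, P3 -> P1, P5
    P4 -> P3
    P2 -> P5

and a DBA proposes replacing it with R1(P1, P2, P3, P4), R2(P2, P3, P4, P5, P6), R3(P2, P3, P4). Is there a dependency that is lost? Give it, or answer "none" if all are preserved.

P1, P2, P5 -> P6

Check P1, P2, P5 → P6: no single fragment contains all of {P1, P2, P5, P6}, and the restricted closure of {P1, P2, P5} across the fragments never reaches {P6}.
P3 → P6 is preserved.
P1 → P2 is preserved.
P2, P3 → P1, P5 is preserved.
P4 → P3 is preserved.
P2 → P5 is preserved.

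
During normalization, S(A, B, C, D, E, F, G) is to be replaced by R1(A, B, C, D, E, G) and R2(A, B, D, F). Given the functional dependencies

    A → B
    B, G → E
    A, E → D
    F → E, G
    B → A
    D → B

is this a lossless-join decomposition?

No

Common attributes: R1 ∩ R2 = {A, B, D}.
No dependency enlarges {A, B, D}, so (A, B, D)⁺ = {A, B, D}.
The closure contains neither all of R1 = {A, B, C, D, E, G} nor all of R2 = {A, B, D, F}, so the common attributes are not a superkey of either fragment. The join is lossy.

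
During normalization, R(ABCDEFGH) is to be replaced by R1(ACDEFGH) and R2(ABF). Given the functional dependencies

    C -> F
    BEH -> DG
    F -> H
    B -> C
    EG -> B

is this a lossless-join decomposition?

Common attributes: R1 ∩ R2 = {AF}.
Closure of {AF}: F → H applies, adding H. So (AF)⁺ = {AFH}.
The closure contains neither all of R1 = {ACDEFGH} nor all of R2 = {ABF}, so the common attributes are not a superkey of either fragment. The join is lossy.

No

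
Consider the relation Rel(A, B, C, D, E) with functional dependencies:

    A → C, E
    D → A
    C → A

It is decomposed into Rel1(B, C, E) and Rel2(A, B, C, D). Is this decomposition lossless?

Yes

Common attributes: Rel1 ∩ Rel2 = {B, C}.
Closure of {B, C}: C → A applies, adding A; A → C, E applies, adding E. So (B, C)⁺ = {A, B, C, E}.
This closure contains every attribute of Rel1, so Rel1 ∩ Rel2 → Rel1. The join is lossless.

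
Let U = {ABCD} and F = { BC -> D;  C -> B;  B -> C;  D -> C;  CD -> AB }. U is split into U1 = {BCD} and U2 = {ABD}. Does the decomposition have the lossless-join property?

Common attributes: U1 ∩ U2 = {BD}.
Closure of {BD}: B → C applies, adding C; CD → AB applies, adding A. So (BD)⁺ = {ABCD}.
This closure contains every attribute of U1, so U1 ∩ U2 → U1. The join is lossless.

Yes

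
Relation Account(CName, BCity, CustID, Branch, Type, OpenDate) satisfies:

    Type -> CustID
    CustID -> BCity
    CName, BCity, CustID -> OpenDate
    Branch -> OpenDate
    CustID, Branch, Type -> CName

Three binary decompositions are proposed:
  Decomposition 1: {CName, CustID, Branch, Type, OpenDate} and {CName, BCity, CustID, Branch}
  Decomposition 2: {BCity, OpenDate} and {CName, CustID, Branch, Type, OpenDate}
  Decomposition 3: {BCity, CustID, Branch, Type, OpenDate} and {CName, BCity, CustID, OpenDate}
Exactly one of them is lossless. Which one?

Decomposition 1

Decomposition 1: common = {CName, CustID, Branch}, closure = {CName, BCity, CustID, Branch, OpenDate} → lossless.
Decomposition 2: common = {OpenDate}, closure = {OpenDate} → lossy.
Decomposition 3: common = {BCity, CustID, OpenDate}, closure = {BCity, CustID, OpenDate} → lossy.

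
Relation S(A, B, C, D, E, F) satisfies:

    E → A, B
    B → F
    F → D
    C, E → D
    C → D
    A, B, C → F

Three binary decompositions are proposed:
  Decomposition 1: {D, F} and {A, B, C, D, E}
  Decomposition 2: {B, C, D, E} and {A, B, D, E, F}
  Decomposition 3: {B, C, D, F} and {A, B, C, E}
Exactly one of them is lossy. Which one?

Decomposition 1

Decomposition 1: common = {D}, closure = {D} → lossy.
Decomposition 2: common = {B, D, E}, closure = {A, B, D, E, F} → lossless.
Decomposition 3: common = {B, C}, closure = {B, C, D, F} → lossless.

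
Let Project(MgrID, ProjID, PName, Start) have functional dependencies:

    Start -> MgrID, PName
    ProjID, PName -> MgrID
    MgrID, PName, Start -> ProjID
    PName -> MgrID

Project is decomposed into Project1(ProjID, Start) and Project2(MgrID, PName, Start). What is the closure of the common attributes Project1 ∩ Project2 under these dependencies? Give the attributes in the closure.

Project1 ∩ Project2 = {Start}.
Start → MgrID, PName applies, adding MgrID, PName
MgrID, PName, Start → ProjID applies, adding ProjID
Closure: {MgrID, ProjID, PName, Start}.

MgrID, ProjID, PName, Start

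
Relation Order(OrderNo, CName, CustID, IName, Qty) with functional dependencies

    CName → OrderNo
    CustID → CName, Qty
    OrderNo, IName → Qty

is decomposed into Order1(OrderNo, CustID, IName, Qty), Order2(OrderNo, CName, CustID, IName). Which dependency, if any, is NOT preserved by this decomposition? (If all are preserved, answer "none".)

none

CName → OrderNo lies within Order2.
CustID → CName, Qty: restricted closure across fragments reaches CName, Qty.
OrderNo, IName → Qty lies within Order1.
Every dependency is enforceable on the fragments, so the decomposition is dependency-preserving.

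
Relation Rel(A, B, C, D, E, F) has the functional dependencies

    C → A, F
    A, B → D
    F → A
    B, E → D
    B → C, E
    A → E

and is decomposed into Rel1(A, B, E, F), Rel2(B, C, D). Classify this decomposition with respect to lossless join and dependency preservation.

Lossless test: (B)⁺ = {A, B, C, D, E, F}, which contains all of one fragment — lossless.
Dependency preservation: the restricted closure of {C} across the fragments never reaches {A, F}, so C → A, F cannot be enforced without a join — not preserved.

lossless but not dependency-preserving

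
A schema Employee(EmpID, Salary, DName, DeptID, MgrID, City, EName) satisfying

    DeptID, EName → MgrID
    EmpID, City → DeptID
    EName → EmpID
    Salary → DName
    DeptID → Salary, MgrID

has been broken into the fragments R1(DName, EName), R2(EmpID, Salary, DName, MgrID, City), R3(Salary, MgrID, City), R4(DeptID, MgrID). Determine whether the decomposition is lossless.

Chase test. Columns are EmpID, Salary, DName, DeptID, MgrID, City, EName; row i has aⱼ where attribute j ∈ Ri, else bᵢⱼ.
Initial tableau (one row per fragment):
  row 1: b11 b12 a3 b14 b15 b16 a7
  row 2: a1 a2 a3 b24 a5 a6 b27
  row 3: b31 a2 b33 b34 a5 a6 b37
  row 4: b41 b42 b43 a4 a5 b46 b47
Rows 2 and 3 agree on Salary; apply Salary→DName and equate their DName entries.
No row becomes fully distinguished — the join is lossy.

No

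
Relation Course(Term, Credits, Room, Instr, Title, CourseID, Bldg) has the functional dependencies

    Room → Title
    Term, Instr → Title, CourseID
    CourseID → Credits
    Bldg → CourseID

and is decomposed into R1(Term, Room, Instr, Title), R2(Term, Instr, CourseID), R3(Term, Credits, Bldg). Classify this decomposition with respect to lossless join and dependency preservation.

lossy and not dependency-preserving

Lossless test (chase): Rows 1 and 2 agree on Term, Instr; apply Term, Instr→Title, CourseID and equate their Title, CourseID entries. Rows 1 and 2 agree on CourseID; apply CourseID→Credits and equate their Credits entries. No row becomes fully distinguished — the join is lossy.
Dependency preservation: the restricted closure of {CourseID} across the fragments never reaches {Credits}, so CourseID → Credits cannot be enforced without a join — not preserved.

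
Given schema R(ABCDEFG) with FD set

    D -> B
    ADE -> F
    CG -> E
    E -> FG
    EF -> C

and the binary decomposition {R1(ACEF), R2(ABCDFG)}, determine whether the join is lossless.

No

Common attributes: R1 ∩ R2 = {ACF}.
No dependency enlarges {ACF}, so (ACF)⁺ = {ACF}.
The closure contains neither all of R1 = {ACEF} nor all of R2 = {ABCDFG}, so the common attributes are not a superkey of either fragment. The join is lossy.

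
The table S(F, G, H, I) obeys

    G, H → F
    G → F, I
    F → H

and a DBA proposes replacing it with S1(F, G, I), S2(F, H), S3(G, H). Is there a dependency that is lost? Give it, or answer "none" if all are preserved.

none

G, H → F: restricted closure across fragments reaches F.
G → F, I lies within S1.
F → H lies within S2.
Every dependency is enforceable on the fragments, so the decomposition is dependency-preserving.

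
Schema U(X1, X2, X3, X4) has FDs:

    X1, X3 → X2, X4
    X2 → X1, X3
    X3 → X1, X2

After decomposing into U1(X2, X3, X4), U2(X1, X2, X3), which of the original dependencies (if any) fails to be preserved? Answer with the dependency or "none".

none

X1, X3 → X2, X4: restricted closure across fragments reaches X2, X4.
X2 → X1, X3 lies within U2.
X3 → X1, X2 lies within U2.
Every dependency is enforceable on the fragments, so the decomposition is dependency-preserving.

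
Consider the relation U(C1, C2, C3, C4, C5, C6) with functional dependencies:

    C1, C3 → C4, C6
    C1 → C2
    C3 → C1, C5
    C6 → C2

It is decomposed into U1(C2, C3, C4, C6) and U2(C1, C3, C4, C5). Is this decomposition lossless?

Yes

Common attributes: U1 ∩ U2 = {C3, C4}.
Closure of {C3, C4}: C3 → C1, C5 applies, adding C1, C5; C1, C3 → C4, C6 applies, adding C6; C1 → C2 applies, adding C2. So (C3, C4)⁺ = {C1, C2, C3, C4, C5, C6}.
This closure contains every attribute of U1, so U1 ∩ U2 → U1. The join is lossless.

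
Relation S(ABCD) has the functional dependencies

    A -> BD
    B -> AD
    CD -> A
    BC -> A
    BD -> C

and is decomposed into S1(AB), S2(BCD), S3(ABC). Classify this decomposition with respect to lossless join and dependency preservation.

lossless and dependency-preserving

Lossless test (chase): Rows 1 and 3 agree on A; apply A→BD and equate their BD entries. Rows 1 and 2 agree on B; apply B→AD and equate their AD entries. Rows 1 and 2 agree on BD; apply BD→C and equate their C entries. Row 1 is now all distinguished symbols — the join is lossless.
Dependency preservation: A → BD; B → AD; CD → A are not contained in any single fragment, but the restricted closure of each left-hand side across the fragments still reaches the right-hand side; the remaining FDs each lie inside some fragment. All dependencies are preserved.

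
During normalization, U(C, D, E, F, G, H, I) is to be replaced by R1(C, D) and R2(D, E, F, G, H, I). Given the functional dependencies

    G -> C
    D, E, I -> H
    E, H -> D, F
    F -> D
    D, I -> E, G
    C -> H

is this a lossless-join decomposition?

No

Common attributes: R1 ∩ R2 = {D}.
No dependency enlarges {D}, so (D)⁺ = {D}.
The closure contains neither all of R1 = {C, D} nor all of R2 = {D, E, F, G, H, I}, so the common attributes are not a superkey of either fragment. The join is lossy.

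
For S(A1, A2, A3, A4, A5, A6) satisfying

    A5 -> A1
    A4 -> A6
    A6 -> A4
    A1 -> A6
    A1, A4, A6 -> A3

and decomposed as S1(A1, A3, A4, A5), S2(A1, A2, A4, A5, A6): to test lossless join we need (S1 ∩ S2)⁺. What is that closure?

S1 ∩ S2 = {A1, A4, A5}.
A4 → A6 applies, adding A6
A1, A4, A6 → A3 applies, adding A3
Closure: {A1, A3, A4, A5, A6}.

A1, A3, A4, A5, A6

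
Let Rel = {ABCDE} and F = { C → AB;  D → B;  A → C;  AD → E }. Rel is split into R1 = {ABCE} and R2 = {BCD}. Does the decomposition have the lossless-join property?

No

Common attributes: R1 ∩ R2 = {BC}.
Closure of {BC}: C → AB applies, adding A. So (BC)⁺ = {ABC}.
The closure contains neither all of R1 = {ABCE} nor all of R2 = {BCD}, so the common attributes are not a superkey of either fragment. The join is lossy.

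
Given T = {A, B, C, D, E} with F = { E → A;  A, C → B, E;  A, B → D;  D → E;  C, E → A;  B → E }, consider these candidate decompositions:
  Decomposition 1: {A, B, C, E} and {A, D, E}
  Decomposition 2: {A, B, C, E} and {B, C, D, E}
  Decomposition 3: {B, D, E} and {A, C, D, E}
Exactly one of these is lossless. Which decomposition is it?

Decomposition 1: common = {A, E}, closure = {A, E} → lossy.
Decomposition 2: common = {B, C, E}, closure = {A, B, C, D, E} → lossless.
Decomposition 3: common = {D, E}, closure = {A, D, E} → lossy.

Decomposition 2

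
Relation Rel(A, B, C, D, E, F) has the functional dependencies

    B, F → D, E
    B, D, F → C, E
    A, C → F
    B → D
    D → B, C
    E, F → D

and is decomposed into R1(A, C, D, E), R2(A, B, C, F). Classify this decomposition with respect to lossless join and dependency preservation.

Lossless test: (A, C)⁺ = {A, C, F}, which is a superkey of neither fragment — lossy.
Dependency preservation: the restricted closure of {B, F} across the fragments never reaches {D, E}, so B, F → D, E cannot be enforced without a join — not preserved.

lossy and not dependency-preserving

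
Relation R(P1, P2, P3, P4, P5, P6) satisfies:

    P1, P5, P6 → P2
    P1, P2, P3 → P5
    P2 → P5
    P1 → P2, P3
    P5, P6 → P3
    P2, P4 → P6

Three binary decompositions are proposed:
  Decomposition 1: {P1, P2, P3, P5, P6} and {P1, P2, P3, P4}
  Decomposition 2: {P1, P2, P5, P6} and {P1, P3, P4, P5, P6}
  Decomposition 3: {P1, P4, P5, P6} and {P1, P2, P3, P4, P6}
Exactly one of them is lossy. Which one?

Decomposition 1

Decomposition 1: common = {P1, P2, P3}, closure = {P1, P2, P3, P5} → lossy.
Decomposition 2: common = {P1, P5, P6}, closure = {P1, P2, P3, P5, P6} → lossless.
Decomposition 3: common = {P1, P4, P6}, closure = {P1, P2, P3, P4, P5, P6} → lossless.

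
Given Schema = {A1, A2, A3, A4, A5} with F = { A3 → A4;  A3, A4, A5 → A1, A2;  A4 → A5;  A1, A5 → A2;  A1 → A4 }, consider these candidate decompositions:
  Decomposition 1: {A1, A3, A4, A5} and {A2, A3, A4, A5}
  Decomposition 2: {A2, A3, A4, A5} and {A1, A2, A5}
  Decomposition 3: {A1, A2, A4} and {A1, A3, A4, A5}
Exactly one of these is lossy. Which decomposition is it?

Decomposition 1: common = {A3, A4, A5}, closure = {A1, A2, A3, A4, A5} → lossless.
Decomposition 2: common = {A2, A5}, closure = {A2, A5} → lossy.
Decomposition 3: common = {A1, A4}, closure = {A1, A2, A4, A5} → lossless.

Decomposition 2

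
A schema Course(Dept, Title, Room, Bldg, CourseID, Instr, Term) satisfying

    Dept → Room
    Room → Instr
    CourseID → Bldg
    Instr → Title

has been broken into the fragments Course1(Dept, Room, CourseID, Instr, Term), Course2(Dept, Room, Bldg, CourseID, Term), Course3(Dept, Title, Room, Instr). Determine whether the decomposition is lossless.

Yes

Chase test. Columns are Dept, Title, Room, Bldg, CourseID, Instr, Term; row i has aⱼ where attribute j ∈ Coursei, else bᵢⱼ.
Initial tableau (one row per fragment):
  row 1: a1 b12 a3 b14 a5 a6 a7
  row 2: a1 b22 a3 a4 a5 b26 a7
  row 3: a1 a2 a3 b34 b35 a6 b37
Rows 1 and 2 agree on Room; apply Room→Instr and equate their Instr entries.
Rows 1 and 2 agree on CourseID; apply CourseID→Bldg and equate their Bldg entries.
Rows 1 and 2 agree on Instr; apply Instr→Title and equate their Title entries.
Rows 1 and 3 agree on Instr; apply Instr→Title and equate their Title entries.
Row 1 is now all distinguished symbols — the join is lossless.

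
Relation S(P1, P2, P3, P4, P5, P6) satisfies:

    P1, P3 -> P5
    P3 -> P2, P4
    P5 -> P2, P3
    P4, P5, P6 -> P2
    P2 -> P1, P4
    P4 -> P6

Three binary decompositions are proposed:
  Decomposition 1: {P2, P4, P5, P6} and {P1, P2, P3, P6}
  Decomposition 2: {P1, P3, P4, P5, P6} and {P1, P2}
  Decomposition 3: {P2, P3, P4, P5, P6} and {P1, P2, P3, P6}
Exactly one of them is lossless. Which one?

Decomposition 1: common = {P2, P6}, closure = {P1, P2, P4, P6} → lossy.
Decomposition 2: common = {P1}, closure = {P1} → lossy.
Decomposition 3: common = {P2, P3, P6}, closure = {P1, P2, P3, P4, P5, P6} → lossless.

Decomposition 3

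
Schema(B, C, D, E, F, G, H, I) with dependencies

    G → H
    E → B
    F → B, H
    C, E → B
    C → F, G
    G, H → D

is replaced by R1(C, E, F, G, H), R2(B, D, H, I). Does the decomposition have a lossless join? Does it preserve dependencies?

lossy and not dependency-preserving

Lossless test: (H)⁺ = {H}, which is a superkey of neither fragment — lossy.
Dependency preservation: the restricted closure of {E} across the fragments never reaches {B}, so E → B cannot be enforced without a join — not preserved.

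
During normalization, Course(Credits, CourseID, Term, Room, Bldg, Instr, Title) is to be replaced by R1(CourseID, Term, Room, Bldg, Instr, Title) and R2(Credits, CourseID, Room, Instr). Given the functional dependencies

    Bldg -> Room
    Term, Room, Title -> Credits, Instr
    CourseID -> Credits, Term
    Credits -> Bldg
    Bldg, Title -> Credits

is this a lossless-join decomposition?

Yes

Common attributes: R1 ∩ R2 = {CourseID, Room, Instr}.
Closure of {CourseID, Room, Instr}: CourseID → Credits, Term applies, adding Credits, Term; Credits → Bldg applies, adding Bldg. So (CourseID, Room, Instr)⁺ = {Credits, CourseID, Term, Room, Bldg, Instr}.
This closure contains every attribute of R2, so R1 ∩ R2 → R2. The join is lossless.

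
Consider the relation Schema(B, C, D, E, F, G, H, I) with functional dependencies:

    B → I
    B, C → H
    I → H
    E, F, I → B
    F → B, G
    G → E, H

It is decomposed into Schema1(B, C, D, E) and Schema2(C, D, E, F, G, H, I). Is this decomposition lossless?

No

Common attributes: Schema1 ∩ Schema2 = {C, D, E}.
No dependency enlarges {C, D, E}, so (C, D, E)⁺ = {C, D, E}.
The closure contains neither all of Schema1 = {B, C, D, E} nor all of Schema2 = {C, D, E, F, G, H, I}, so the common attributes are not a superkey of either fragment. The join is lossy.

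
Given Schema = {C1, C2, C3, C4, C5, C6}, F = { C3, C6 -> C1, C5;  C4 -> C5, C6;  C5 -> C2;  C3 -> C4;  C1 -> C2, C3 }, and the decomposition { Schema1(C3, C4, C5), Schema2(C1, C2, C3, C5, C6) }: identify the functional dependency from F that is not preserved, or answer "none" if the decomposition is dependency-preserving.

Check C4 → C5, C6: no single fragment contains all of {C4, C5, C6}, and the restricted closure of {C4} across the fragments never reaches {C5, C6}.
C3, C6 → C1, C5 is preserved.
C5 → C2 is preserved.
C3 → C4 is preserved.
C1 → C2, C3 is preserved.

C4 -> C5, C6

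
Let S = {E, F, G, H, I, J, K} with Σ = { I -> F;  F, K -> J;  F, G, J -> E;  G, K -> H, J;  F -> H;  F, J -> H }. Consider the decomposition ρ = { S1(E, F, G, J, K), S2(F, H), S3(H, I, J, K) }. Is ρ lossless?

No

Chase test. Columns are E, F, G, H, I, J, K; row i has aⱼ where attribute j ∈ Si, else bᵢⱼ.
Initial tableau (one row per fragment):
  row 1: a1 a2 a3 b14 b15 a6 a7
  row 2: b21 a2 b23 a4 b25 b26 b27
  row 3: b31 b32 b33 a4 a5 a6 a7
Rows 1 and 2 agree on F; apply F→H and equate their H entries.
No row becomes fully distinguished — the join is lossy.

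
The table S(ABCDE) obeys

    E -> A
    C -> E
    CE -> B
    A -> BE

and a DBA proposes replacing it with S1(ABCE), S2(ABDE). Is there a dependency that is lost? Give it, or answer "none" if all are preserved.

E → A lies within S1.
C → E lies within S1.
CE → B lies within S1.
A → BE lies within S1.
Every dependency is enforceable on the fragments, so the decomposition is dependency-preserving.

none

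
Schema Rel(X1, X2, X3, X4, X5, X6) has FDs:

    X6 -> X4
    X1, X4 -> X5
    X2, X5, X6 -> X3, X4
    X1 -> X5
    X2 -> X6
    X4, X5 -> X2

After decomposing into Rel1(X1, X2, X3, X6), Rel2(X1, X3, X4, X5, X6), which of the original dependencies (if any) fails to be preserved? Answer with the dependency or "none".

X4, X5 -> X2

Check X4, X5 → X2: no single fragment contains all of {X2, X4, X5}, and the restricted closure of {X4, X5} across the fragments never reaches {X2}.
X6 → X4 is preserved.
X1, X4 → X5 is preserved.
X2, X5, X6 → X3, X4 is preserved.
X1 → X5 is preserved.
X2 → X6 is preserved.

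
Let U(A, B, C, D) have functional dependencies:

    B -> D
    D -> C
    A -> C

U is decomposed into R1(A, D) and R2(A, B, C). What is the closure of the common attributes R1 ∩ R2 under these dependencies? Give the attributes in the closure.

A, C

R1 ∩ R2 = {A}.
A → C applies, adding C
Closure: {A, C}.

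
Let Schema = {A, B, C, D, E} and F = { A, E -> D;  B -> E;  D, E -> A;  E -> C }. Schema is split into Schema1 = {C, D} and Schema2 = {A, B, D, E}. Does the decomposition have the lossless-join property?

No

Common attributes: Schema1 ∩ Schema2 = {D}.
No dependency enlarges {D}, so (D)⁺ = {D}.
The closure contains neither all of Schema1 = {C, D} nor all of Schema2 = {A, B, D, E}, so the common attributes are not a superkey of either fragment. The join is lossy.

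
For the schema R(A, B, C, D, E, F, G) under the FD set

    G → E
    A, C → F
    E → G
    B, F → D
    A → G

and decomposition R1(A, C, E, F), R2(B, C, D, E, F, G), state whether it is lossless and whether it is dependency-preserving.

Lossless test: (C, E, F)⁺ = {C, E, F, G}, which is a superkey of neither fragment — lossy.
Dependency preservation: A → G is not contained in any single fragment, but the restricted closure of its left-hand side across the fragments still reaches the right-hand side; the remaining FDs each lie inside some fragment. All dependencies are preserved.

lossy but dependency-preserving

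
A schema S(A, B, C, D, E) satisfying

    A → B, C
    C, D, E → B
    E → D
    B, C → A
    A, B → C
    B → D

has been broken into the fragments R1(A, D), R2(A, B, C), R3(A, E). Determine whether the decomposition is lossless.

Chase test. Columns are A, B, C, D, E; row i has aⱼ where attribute j ∈ Ri, else bᵢⱼ.
Initial tableau (one row per fragment):
  row 1: a1 b12 b13 a4 b15
  row 2: a1 a2 a3 b24 b25
  row 3: a1 b32 b33 b34 a5
Rows 1 and 2 agree on A; apply A→B, C and equate their B, C entries.
Rows 1 and 3 agree on A; apply A→B, C and equate their B, C entries.
Rows 1 and 2 agree on B; apply B→D and equate their D entries.
Rows 1 and 3 agree on B; apply B→D and equate their D entries.
Row 3 is now all distinguished symbols — the join is lossless.

Yes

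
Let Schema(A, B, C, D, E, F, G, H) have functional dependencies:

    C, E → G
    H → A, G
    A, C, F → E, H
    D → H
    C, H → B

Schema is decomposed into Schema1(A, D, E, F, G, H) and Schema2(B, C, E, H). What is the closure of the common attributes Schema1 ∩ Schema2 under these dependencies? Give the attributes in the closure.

Schema1 ∩ Schema2 = {E, H}.
H → A, G applies, adding A, G
Closure: {A, E, G, H}.

A, E, G, H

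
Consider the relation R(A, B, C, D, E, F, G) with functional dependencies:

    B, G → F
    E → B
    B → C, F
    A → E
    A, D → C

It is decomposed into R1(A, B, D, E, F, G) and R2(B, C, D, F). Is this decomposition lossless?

Yes

Common attributes: R1 ∩ R2 = {B, D, F}.
Closure of {B, D, F}: B → C, F applies, adding C. So (B, D, F)⁺ = {B, C, D, F}.
This closure contains every attribute of R2, so R1 ∩ R2 → R2. The join is lossless.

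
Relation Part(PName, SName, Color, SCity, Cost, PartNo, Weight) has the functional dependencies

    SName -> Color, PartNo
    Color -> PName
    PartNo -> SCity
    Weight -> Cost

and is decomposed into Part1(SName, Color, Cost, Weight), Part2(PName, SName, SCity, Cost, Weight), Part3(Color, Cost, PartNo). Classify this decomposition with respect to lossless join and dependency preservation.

Lossless test (chase): Rows 1 and 2 agree on SName; apply SName→Color, PartNo and equate their Color, PartNo entries. Rows 1 and 2 agree on Color; apply Color→PName and equate their PName entries. Rows 1 and 3 agree on Color; apply Color→PName and equate their PName entries. Rows 1 and 2 agree on PartNo; apply PartNo→SCity and equate their SCity entries. No row becomes fully distinguished — the join is lossy.
Dependency preservation: the restricted closure of {SName} across the fragments never reaches {Color, PartNo}, so SName → Color, PartNo cannot be enforced without a join — not preserved.

lossy and not dependency-preserving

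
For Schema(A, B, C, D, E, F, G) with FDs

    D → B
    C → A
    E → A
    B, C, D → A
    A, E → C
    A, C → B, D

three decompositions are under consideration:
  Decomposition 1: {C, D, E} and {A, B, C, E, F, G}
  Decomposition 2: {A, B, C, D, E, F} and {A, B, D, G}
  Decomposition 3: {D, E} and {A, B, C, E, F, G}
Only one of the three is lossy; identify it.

Decomposition 1: common = {C, E}, closure = {A, B, C, D, E} → lossless.
Decomposition 2: common = {A, B, D}, closure = {A, B, D} → lossy.
Decomposition 3: common = {E}, closure = {A, B, C, D, E} → lossless.

Decomposition 2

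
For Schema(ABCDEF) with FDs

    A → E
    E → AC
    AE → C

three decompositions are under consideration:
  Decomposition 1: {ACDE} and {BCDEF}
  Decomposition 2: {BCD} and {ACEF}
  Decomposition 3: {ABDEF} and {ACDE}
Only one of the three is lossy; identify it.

Decomposition 1: common = {CDE}, closure = {ACDE} → lossless.
Decomposition 2: common = {C}, closure = {C} → lossy.
Decomposition 3: common = {ADE}, closure = {ACDE} → lossless.

Decomposition 2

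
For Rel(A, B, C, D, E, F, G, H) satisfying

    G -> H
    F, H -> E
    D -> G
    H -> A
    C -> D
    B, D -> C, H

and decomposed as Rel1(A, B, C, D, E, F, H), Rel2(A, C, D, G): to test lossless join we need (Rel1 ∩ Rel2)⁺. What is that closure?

Rel1 ∩ Rel2 = {A, C, D}.
D → G applies, adding G
G → H applies, adding H
Closure: {A, C, D, G, H}.

A, C, D, G, H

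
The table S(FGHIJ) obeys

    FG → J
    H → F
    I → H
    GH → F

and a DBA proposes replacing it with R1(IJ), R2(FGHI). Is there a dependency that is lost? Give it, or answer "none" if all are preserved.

Check FG → J: no single fragment contains all of {FGJ}, and the restricted closure of {FG} across the fragments never reaches {J}.
H → F is preserved.
I → H is preserved.
GH → F is preserved.

FG → J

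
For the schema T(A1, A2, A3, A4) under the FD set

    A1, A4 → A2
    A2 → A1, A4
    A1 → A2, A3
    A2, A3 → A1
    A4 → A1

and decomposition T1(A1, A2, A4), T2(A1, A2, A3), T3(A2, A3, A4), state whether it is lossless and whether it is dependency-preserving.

lossless and dependency-preserving

Lossless test (chase): Rows 1 and 2 agree on A2; apply A2→A1, A4 and equate their A1, A4 entries. Rows 1 and 3 agree on A2; apply A2→A1, A4 and equate their A1, A4 entries. Rows 1 and 2 agree on A1; apply A1→A2, A3 and equate their A2, A3 entries. Row 1 is now all distinguished symbols — the join is lossless.
Dependency preservation: every FD's attributes lie within a single fragment, so each can be enforced locally — preserved.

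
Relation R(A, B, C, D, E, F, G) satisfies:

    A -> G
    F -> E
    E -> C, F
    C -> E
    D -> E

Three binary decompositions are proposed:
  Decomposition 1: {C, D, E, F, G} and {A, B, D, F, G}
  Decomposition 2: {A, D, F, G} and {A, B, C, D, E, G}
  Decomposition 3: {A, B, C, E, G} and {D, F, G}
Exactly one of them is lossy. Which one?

Decomposition 1: common = {D, F, G}, closure = {C, D, E, F, G} → lossless.
Decomposition 2: common = {A, D, G}, closure = {A, C, D, E, F, G} → lossless.
Decomposition 3: common = {G}, closure = {G} → lossy.

Decomposition 3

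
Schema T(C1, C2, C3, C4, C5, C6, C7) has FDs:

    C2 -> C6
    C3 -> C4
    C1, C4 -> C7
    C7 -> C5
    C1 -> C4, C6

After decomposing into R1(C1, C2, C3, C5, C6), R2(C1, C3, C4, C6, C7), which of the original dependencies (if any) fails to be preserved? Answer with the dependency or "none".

Check C7 → C5: no single fragment contains all of {C5, C7}, and the restricted closure of {C7} across the fragments never reaches {C5}.
C2 → C6 is preserved.
C3 → C4 is preserved.
C1, C4 → C7 is preserved.
C1 → C4, C6 is preserved.

C7 -> C5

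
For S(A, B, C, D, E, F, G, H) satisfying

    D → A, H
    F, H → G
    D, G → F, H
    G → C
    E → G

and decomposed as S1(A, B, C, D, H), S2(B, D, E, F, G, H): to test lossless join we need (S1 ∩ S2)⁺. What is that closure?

A, B, D, H

S1 ∩ S2 = {B, D, H}.
D → A, H applies, adding A
Closure: {A, B, D, H}.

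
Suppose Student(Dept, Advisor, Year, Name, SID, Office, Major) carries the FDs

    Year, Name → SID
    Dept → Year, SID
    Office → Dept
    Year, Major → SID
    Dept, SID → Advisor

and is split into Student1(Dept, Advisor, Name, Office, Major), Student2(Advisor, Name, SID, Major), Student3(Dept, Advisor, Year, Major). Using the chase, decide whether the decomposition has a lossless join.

Chase test. Columns are Dept, Advisor, Year, Name, SID, Office, Major; row i has aⱼ where attribute j ∈ Studenti, else bᵢⱼ.
Initial tableau (one row per fragment):
  row 1: a1 a2 b13 a4 b15 a6 a7
  row 2: b21 a2 b23 a4 a5 b26 a7
  row 3: a1 a2 a3 b34 b35 b36 a7
Rows 1 and 3 agree on Dept; apply Dept→Year, SID and equate their Year, SID entries.
No row becomes fully distinguished — the join is lossy.

No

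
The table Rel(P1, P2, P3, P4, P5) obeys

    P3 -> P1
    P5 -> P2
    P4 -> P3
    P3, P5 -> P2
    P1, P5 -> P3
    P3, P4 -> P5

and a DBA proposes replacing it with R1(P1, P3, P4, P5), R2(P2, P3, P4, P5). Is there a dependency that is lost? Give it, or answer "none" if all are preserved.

none

P3 → P1 lies within R1.
P5 → P2 lies within R2.
P4 → P3 lies within R1.
P3, P5 → P2 lies within R2.
P1, P5 → P3 lies within R1.
P3, P4 → P5 lies within R1.
Every dependency is enforceable on the fragments, so the decomposition is dependency-preserving.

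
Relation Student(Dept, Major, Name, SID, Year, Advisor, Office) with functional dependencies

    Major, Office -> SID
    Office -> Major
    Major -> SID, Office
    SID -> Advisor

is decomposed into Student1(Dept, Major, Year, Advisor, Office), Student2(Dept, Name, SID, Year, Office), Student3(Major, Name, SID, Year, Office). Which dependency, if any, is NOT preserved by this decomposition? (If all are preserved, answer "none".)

Check SID → Advisor: no single fragment contains all of {SID, Advisor}, and the restricted closure of {SID} across the fragments never reaches {Advisor}.
Major, Office → SID is preserved.
Office → Major is preserved.
Major → SID, Office is preserved.

SID -> Advisor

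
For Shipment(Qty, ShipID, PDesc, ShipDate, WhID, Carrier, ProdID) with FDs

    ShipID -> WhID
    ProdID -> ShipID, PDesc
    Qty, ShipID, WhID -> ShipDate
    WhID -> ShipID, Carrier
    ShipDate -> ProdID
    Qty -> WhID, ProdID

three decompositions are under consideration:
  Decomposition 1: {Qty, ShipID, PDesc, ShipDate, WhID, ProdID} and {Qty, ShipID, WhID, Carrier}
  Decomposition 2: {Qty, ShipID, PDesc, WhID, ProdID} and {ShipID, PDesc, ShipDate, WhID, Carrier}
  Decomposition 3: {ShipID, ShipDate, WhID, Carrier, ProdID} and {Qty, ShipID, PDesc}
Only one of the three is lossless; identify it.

Decomposition 1: common = {Qty, ShipID, WhID}, closure = {Qty, ShipID, PDesc, ShipDate, WhID, Carrier, ProdID} → lossless.
Decomposition 2: common = {ShipID, PDesc, WhID}, closure = {ShipID, PDesc, WhID, Carrier} → lossy.
Decomposition 3: common = {ShipID}, closure = {ShipID, WhID, Carrier} → lossy.

Decomposition 1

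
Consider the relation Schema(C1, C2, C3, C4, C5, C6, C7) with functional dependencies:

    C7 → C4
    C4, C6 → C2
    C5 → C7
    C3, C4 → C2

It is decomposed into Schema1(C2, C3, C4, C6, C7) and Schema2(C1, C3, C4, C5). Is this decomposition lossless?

Common attributes: Schema1 ∩ Schema2 = {C3, C4}.
Closure of {C3, C4}: C3, C4 → C2 applies, adding C2. So (C3, C4)⁺ = {C2, C3, C4}.
The closure contains neither all of Schema1 = {C2, C3, C4, C6, C7} nor all of Schema2 = {C1, C3, C4, C5}, so the common attributes are not a superkey of either fragment. The join is lossy.

No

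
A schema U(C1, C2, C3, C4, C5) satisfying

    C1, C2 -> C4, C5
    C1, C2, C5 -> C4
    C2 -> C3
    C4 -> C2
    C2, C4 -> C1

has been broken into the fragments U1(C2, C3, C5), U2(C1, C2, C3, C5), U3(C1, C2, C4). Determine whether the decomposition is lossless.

Chase test. Columns are C1, C2, C3, C4, C5; row i has aⱼ where attribute j ∈ Ui, else bᵢⱼ.
Initial tableau (one row per fragment):
  row 1: b11 a2 a3 b14 a5
  row 2: a1 a2 a3 b24 a5
  row 3: a1 a2 b33 a4 b35
Rows 2 and 3 agree on C1, C2; apply C1, C2→C4, C5 and equate their C4, C5 entries.
Rows 1 and 3 agree on C2; apply C2→C3 and equate their C3 entries.
Row 2 is now all distinguished symbols — the join is lossless.

Yes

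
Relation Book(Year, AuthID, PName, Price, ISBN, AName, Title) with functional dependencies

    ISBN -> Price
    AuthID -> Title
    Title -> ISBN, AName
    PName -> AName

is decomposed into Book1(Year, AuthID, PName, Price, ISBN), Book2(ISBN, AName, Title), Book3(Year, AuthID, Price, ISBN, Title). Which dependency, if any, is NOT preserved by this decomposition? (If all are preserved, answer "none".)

PName -> AName

Check PName → AName: no single fragment contains all of {PName, AName}, and the restricted closure of {PName} across the fragments never reaches {AName}.
ISBN → Price is preserved.
AuthID → Title is preserved.
Title → ISBN, AName is preserved.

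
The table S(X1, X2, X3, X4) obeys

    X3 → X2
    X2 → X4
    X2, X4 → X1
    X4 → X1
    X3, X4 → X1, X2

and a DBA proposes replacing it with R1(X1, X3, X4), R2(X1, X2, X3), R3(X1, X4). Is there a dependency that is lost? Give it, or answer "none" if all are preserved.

X2 → X4

Check X2 → X4: no single fragment contains all of {X2, X4}, and the restricted closure of {X2} across the fragments never reaches {X4}.
X3 → X2 is preserved.
X2, X4 → X1 is preserved.
X4 → X1 is preserved.
X3, X4 → X1, X2 is preserved.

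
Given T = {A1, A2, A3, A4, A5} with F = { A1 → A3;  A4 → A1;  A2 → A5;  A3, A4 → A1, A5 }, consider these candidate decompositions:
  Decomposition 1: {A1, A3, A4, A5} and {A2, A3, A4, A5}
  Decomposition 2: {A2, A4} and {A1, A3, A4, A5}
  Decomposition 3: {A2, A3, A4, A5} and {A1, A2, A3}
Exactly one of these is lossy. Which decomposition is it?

Decomposition 1: common = {A3, A4, A5}, closure = {A1, A3, A4, A5} → lossless.
Decomposition 2: common = {A4}, closure = {A1, A3, A4, A5} → lossless.
Decomposition 3: common = {A2, A3}, closure = {A2, A3, A5} → lossy.

Decomposition 3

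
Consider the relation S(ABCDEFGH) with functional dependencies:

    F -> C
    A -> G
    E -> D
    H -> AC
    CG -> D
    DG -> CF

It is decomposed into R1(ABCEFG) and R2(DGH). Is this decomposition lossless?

No

Common attributes: R1 ∩ R2 = {G}.
No dependency enlarges {G}, so (G)⁺ = {G}.
The closure contains neither all of R1 = {ABCEFG} nor all of R2 = {DGH}, so the common attributes are not a superkey of either fragment. The join is lossy.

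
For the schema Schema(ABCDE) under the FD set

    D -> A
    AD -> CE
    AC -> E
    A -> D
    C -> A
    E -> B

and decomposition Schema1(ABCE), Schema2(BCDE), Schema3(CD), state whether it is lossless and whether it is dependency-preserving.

lossless and dependency-preserving

Lossless test (chase): Rows 2 and 3 agree on D; apply D→A and equate their A entries. Rows 2 and 3 agree on AD; apply AD→CE and equate their CE entries. Rows 1 and 2 agree on C; apply C→A and equate their A entries. Rows 1 and 3 agree on E; apply E→B and equate their B entries. Rows 1 and 2 agree on A; apply A→D and equate their D entries. Row 1 is now all distinguished symbols — the join is lossless.
Dependency preservation: D → A; AD → CE; A → D are not contained in any single fragment, but the restricted closure of each left-hand side across the fragments still reaches the right-hand side; the remaining FDs each lie inside some fragment. All dependencies are preserved.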